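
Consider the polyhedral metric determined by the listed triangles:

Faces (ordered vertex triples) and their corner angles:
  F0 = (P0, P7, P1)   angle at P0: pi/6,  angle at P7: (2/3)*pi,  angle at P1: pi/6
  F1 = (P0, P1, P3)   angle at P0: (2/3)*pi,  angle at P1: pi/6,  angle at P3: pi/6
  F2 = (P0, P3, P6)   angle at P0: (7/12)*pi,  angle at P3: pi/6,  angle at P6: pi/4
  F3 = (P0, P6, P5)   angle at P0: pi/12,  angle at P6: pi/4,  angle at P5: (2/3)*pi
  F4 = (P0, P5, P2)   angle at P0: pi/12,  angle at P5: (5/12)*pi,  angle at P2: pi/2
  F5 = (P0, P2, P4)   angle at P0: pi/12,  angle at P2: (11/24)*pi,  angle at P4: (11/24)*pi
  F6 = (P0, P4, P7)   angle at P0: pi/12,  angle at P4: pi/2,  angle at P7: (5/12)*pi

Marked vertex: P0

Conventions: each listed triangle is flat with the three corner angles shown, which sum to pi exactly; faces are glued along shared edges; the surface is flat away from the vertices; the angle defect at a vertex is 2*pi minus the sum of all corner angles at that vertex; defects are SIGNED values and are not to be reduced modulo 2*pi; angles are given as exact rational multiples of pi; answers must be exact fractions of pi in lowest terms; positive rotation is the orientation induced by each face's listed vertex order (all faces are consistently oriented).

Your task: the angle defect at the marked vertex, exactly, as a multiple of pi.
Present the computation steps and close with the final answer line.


Sum of corner angles at P0: (7/4)*pi
defect = 2*pi - (7/4)*pi

Answer: defect(P0) = pi/4


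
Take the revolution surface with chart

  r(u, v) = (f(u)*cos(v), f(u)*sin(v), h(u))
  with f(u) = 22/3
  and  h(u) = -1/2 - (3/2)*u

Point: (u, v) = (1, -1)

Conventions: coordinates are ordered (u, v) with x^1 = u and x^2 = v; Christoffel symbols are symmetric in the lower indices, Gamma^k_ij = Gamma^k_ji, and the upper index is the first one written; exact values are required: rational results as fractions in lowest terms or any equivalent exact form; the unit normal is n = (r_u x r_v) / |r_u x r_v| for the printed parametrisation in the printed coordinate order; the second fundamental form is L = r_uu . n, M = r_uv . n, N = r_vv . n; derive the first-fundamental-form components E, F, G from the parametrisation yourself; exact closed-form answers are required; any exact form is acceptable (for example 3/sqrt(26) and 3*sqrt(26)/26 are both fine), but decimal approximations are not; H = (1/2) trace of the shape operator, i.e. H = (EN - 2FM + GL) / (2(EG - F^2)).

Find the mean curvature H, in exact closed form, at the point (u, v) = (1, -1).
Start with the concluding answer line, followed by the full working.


Answer: H = -3/44

f = 22/3, f' = 0, f'' = 0, h' = -3/2, h'' = 0
E = 9/4, F = 0, G = 484/9; answer radicand W^2 = 9/4
unnormalised second-form numerators: l = 0, m = 0, n = -11; L = l/sqrt(9/4), and similarly M = m/sqrt(W^2), N = n/sqrt(W^2)
H = (E*n - 2*F*m + G*l) / (2*(EG - F^2)*sqrt(W^2)); E*n - 2*F*m + G*l = -99/4, EG - F^2 = 121, so H = (-9/88)/sqrt(9/4)


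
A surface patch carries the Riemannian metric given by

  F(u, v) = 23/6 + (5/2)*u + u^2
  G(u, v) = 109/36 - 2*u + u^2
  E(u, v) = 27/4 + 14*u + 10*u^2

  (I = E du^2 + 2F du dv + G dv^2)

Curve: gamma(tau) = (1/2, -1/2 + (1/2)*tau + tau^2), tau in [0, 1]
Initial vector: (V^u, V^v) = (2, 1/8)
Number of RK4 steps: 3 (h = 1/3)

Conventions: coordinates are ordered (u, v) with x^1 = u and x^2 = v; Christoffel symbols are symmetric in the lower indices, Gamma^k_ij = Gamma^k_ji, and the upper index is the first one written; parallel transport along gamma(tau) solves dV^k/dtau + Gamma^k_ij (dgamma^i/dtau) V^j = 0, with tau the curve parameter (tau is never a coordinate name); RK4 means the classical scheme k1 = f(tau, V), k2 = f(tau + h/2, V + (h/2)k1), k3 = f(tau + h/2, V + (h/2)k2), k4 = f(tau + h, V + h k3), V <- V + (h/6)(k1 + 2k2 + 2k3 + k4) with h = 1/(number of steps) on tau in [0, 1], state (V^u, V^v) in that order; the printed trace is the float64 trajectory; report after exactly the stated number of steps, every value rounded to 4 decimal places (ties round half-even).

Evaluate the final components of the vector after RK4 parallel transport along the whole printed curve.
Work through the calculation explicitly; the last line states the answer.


gamma'(tau) = (0, 1/2 + 2*tau); f(tau, V)^k = -Gamma^k_ij(gamma(tau)) gamma'^i(tau) V^j; h = 1/3; intermediate values shown to 6 dp
curve data and Christoffel symbols at the stage parameters:
  tau = 0.000000: gamma = (0.500000, -0.500000), gamma' = (0.000000, 0.500000); Gamma_uuu = 1.011345, Gamma_uuv = 0.311183, Gamma_uvv = 0.132901, Gamma_vuu = -0.831442, Gamma_vuv = -0.948136, Gamma_vvv = -0.311183
  tau = 0.166667: gamma = (0.500000, -0.388889), gamma' = (0.000000, 0.833333); Gamma_uuu = 1.011345, Gamma_uuv = 0.311183, Gamma_uvv = 0.132901, Gamma_vuu = -0.831442, Gamma_vuv = -0.948136, Gamma_vvv = -0.311183
  tau = 0.333333: gamma = (0.500000, -0.222222), gamma' = (0.000000, 1.166667); Gamma_uuu = 1.011345, Gamma_uuv = 0.311183, Gamma_uvv = 0.132901, Gamma_vuu = -0.831442, Gamma_vuv = -0.948136, Gamma_vvv = -0.311183
  tau = 0.500000: gamma = (0.500000, 0.000000), gamma' = (0.000000, 1.500000); Gamma_uuu = 1.011345, Gamma_uuv = 0.311183, Gamma_uvv = 0.132901, Gamma_vuu = -0.831442, Gamma_vuv = -0.948136, Gamma_vvv = -0.311183
  tau = 0.666667: gamma = (0.500000, 0.277778), gamma' = (0.000000, 1.833333); Gamma_uuu = 1.011345, Gamma_uuv = 0.311183, Gamma_uvv = 0.132901, Gamma_vuu = -0.831442, Gamma_vuv = -0.948136, Gamma_vvv = -0.311183
  tau = 0.833333: gamma = (0.500000, 0.611111), gamma' = (0.000000, 2.166667); Gamma_uuu = 1.011345, Gamma_uuv = 0.311183, Gamma_uvv = 0.132901, Gamma_vuu = -0.831442, Gamma_vuv = -0.948136, Gamma_vvv = -0.311183
  tau = 1.000000: gamma = (0.500000, 1.000000), gamma' = (0.000000, 2.500000); Gamma_uuu = 1.011345, Gamma_uuv = 0.311183, Gamma_uvv = 0.132901, Gamma_vuu = -0.831442, Gamma_vuv = -0.948136, Gamma_vvv = -0.311183
step 0: V^u = 2.0000, V^v = 0.1250
step 1: k1 = (-0.319489, 0.967585), k2 = (-0.536534, 1.612389), k3 = (-0.539056, 1.611675), k4 = (-0.763539, 2.253976); V <- V + (h/6)(k1 + 2k2 + 2k3 + k4): V^u = 1.8203, V^v = 0.6622
step 2: k1 = (-0.763538, 2.253977), k2 = (-0.997181, 2.892335), k3 = (-1.000214, 2.886615), k4 = (-1.244081, 3.511363); V <- V + (h/6)(k1 + 2k2 + 2k3 + k4): V^u = 1.4869, V^v = 1.6246
step 3: k1 = (-1.244093, 3.511367), k2 = (-1.499009, 4.118420), k3 = (-1.499497, 4.099357), k4 = (-1.761650, 4.666497); V <- V + (h/6)(k1 + 2k2 + 2k3 + k4): V^u = 0.9867, V^v = 2.9920

Answer: V^u = 0.9867, V^v = 2.9920


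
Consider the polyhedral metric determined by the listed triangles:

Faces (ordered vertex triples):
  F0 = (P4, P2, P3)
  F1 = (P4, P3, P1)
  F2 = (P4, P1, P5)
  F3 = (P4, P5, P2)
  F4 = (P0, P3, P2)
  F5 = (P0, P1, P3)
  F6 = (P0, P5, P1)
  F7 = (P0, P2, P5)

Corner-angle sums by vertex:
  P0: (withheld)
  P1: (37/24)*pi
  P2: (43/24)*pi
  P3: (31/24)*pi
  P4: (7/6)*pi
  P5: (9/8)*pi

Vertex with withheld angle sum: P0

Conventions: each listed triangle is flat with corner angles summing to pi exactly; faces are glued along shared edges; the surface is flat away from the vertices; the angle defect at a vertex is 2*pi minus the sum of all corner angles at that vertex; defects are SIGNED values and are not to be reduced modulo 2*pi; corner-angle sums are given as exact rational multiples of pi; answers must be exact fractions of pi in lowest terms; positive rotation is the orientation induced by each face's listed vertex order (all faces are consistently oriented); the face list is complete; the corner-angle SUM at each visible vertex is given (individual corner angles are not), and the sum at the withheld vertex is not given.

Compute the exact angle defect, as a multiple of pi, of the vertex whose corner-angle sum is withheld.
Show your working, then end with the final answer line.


V = 6, E = 12, F = 8; chi = V - E + F = 2
Gauss-Bonnet: total defect = 2*pi*chi = 4*pi; visible defects sum to (37/12)*pi

Answer: defect(P0) = (11/12)*pi


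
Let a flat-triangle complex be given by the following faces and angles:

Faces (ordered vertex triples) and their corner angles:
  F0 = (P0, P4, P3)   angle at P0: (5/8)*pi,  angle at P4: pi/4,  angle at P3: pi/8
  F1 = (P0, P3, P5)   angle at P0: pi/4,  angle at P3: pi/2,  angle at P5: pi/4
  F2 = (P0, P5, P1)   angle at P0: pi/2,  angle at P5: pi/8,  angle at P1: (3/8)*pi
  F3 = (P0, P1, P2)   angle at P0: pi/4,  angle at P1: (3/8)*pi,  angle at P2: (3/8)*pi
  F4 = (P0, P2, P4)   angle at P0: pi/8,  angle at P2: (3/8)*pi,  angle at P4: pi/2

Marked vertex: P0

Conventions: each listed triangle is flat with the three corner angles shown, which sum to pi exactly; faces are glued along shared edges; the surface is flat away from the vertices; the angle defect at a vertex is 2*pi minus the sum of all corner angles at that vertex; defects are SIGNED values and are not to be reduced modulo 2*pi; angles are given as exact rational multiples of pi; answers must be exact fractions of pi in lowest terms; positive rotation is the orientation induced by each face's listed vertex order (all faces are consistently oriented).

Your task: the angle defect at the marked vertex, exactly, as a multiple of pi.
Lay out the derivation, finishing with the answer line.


Sum of corner angles at P0: (7/4)*pi
defect = 2*pi - (7/4)*pi

Answer: defect(P0) = pi/4


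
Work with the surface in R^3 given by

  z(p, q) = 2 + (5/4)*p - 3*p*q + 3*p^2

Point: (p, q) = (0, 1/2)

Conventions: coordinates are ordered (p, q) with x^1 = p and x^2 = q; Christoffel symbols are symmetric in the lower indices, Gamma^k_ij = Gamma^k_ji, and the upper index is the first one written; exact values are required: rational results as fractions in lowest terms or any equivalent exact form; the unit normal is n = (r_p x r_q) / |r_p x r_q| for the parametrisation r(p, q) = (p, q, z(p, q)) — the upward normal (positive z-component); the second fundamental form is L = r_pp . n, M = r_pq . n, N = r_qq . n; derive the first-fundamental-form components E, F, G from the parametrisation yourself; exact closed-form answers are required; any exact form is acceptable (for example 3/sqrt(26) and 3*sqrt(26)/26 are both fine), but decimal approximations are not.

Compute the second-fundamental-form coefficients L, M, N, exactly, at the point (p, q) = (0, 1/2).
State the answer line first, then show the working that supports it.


Answer: L = 24*sqrt(17)/17, M = -12*sqrt(17)/17, N = 0

z_p = -1/4, z_q = 0, z_pp = 6, z_pq = -3, z_qq = 0
E = 17/16, F = 0, G = 1; answer radicand W^2 = 17/16
unnormalised second-form numerators: l = 6, m = -3, n = 0; L = l/sqrt(17/16), and similarly M = m/sqrt(W^2), N = n/sqrt(W^2)


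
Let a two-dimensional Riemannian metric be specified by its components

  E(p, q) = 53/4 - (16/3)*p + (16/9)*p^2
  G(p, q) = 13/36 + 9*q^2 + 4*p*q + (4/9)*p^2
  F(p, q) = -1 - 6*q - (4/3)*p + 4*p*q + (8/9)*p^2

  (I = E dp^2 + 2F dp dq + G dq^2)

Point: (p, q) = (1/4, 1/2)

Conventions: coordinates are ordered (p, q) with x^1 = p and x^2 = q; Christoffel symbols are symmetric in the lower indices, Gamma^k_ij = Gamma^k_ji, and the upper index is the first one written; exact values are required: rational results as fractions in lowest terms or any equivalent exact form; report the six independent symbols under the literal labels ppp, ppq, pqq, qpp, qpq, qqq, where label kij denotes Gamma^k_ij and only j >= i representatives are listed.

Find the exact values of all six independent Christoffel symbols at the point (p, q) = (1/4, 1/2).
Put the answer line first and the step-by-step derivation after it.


Answer: Gamma_ppp = -3600/30433, Gamma_ppq = 5440/30433, Gamma_pqq = -380/30433, Gamma_qpp = 6440/30433, Gamma_qpq = 17320/30433, Gamma_qqq = 48020/30433

E = 433/36, F = -34/9, G = 113/36 at the point
E_p = -40/9, E_q = 0, F_p = 10/9, F_q = -5, G_p = 20/9, G_q = 10
EG - F^2 = 30433/1296;  g^inv = (1296/30433) * [[113/36, 34/9], [34/9, 433/36]]
first-kind symbols [ij,l] = (1/2)(d_i g_jl + d_j g_il - d_l g_ij): [pp,p] = E_p/2 = -20/9, [pp,q] = F_p - E_q/2 = 10/9, [pq,p] = E_q/2 = 0, [pq,q] = G_p/2 = 10/9, [qq,p] = F_q - G_p/2 = -55/9, [qq,q] = G_q/2 = 5
Gamma^p_ij = (G*[ij,p] - F*[ij,q])/(EG - F^2), Gamma^q_ij = (E*[ij,q] - F*[ij,p])/(EG - F^2)


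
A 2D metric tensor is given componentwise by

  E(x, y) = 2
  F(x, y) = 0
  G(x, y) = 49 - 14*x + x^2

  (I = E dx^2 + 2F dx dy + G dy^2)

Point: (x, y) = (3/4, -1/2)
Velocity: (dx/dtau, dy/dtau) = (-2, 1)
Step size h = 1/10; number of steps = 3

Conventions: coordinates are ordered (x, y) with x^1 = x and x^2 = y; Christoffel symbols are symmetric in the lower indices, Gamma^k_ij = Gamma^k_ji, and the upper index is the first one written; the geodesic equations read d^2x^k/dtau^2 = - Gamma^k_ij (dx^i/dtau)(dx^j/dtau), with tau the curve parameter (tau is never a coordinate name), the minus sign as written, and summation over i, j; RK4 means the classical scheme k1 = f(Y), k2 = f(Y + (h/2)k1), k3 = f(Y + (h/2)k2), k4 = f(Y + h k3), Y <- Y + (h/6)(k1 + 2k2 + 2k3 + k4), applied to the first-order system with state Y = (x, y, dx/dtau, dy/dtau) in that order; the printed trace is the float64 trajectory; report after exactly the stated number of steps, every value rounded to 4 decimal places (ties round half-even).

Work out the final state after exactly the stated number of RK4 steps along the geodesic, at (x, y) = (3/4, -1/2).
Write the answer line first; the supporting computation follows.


Answer: x = 0.0229, y = -0.2296, dx/dtau = -2.8034, dy/dtau = 0.8024

f(Y) = (dx/dtau, dy/dtau, -Gamma^x_ij Y'^i Y'^j, -Gamma^y_ij Y'^i Y'^j) with the Gammas evaluated at the stage position; h = 0.100000; intermediate values shown to 6 dp
step 0: x = 0.7500, y = -0.5000, dx/dtau = -2.0000, dy/dtau = 1.0000
step 1:
  k1: at (x, y) = (0.750000, -0.500000), (dx/dtau, dy/dtau) = (-2.000000, 1.000000); Gamma_xxx = 0.000000, Gamma_xxy = 0.000000, Gamma_xyy = 3.125000, Gamma_yxx = 0.000000, Gamma_yxy = -0.160000, Gamma_yyy = 0.000000; k1 = (-2.000000, 1.000000, -3.125000, -0.640000)
  k2: at (x, y) = (0.650000, -0.450000), (dx/dtau, dy/dtau) = (-2.156250, 0.968000); Gamma_xxx = 0.000000, Gamma_xxy = 0.000000, Gamma_xyy = 3.175000, Gamma_yxx = 0.000000, Gamma_yxy = -0.157480, Gamma_yyy = 0.000000; k2 = (-2.156250, 0.968000, -2.975051, -0.657402)
  k3: at (x, y) = (0.642188, -0.451600), (dx/dtau, dy/dtau) = (-2.148753, 0.967130); Gamma_xxx = 0.000000, Gamma_xxy = 0.000000, Gamma_xyy = 3.178906, Gamma_yxx = 0.000000, Gamma_yxy = -0.157287, Gamma_yyy = 0.000000; k3 = (-2.148753, 0.967130, -2.973359, -0.653723)
  k4: at (x, y) = (0.535125, -0.403287), (dx/dtau, dy/dtau) = (-2.297336, 0.934628); Gamma_xxx = 0.000000, Gamma_xxy = 0.000000, Gamma_xyy = 3.232438, Gamma_yxx = 0.000000, Gamma_yxy = -0.154682, Gamma_yyy = 0.000000; k4 = (-2.297336, 0.934628, -2.823628, -0.664252)
  Y <- Y + (h/6)(k1 + 2k2 + 2k3 + k4): x = 0.5349, y = -0.4033, dx/dtau = -2.2974, dy/dtau = 0.9346
step 2:
  k1: at (x, y) = (0.534878, -0.403252), (dx/dtau, dy/dtau) = (-2.297424, 0.934558); Gamma_xxx = 0.000000, Gamma_xxy = 0.000000, Gamma_xyy = 3.232561, Gamma_yxx = 0.000000, Gamma_yxy = -0.154676, Gamma_yyy = 0.000000; k1 = (-2.297424, 0.934558, -2.823317, -0.664203)
  k2: at (x, y) = (0.420006, -0.356524), (dx/dtau, dy/dtau) = (-2.438590, 0.901348); Gamma_xxx = 0.000000, Gamma_xxy = 0.000000, Gamma_xyy = 3.289997, Gamma_yxx = 0.000000, Gamma_yxy = -0.151976, Gamma_yyy = 0.000000; k2 = (-2.438590, 0.901348, -2.672887, -0.668091)
  k3: at (x, y) = (0.412948, -0.358184), (dx/dtau, dy/dtau) = (-2.431069, 0.901154); Gamma_xxx = 0.000000, Gamma_xxy = 0.000000, Gamma_xyy = 3.293526, Gamma_yxx = 0.000000, Gamma_yxy = -0.151813, Gamma_yyy = 0.000000; k3 = (-2.431069, 0.901154, -2.674600, -0.665174)
  k4: at (x, y) = (0.291771, -0.313136), (dx/dtau, dy/dtau) = (-2.564884, 0.868041); Gamma_xxx = 0.000000, Gamma_xxy = 0.000000, Gamma_xyy = 3.354115, Gamma_yxx = 0.000000, Gamma_yxy = -0.149071, Gamma_yyy = 0.000000; k4 = (-2.564884, 0.868041, -2.527309, -0.663789)
  Y <- Y + (h/6)(k1 + 2k2 + 2k3 + k4): x = 0.2915, y = -0.3131, dx/dtau = -2.5649, dy/dtau = 0.8680
step 3:
  k1: at (x, y) = (0.291517, -0.313125), (dx/dtau, dy/dtau) = (-2.564851, 0.867983); Gamma_xxx = 0.000000, Gamma_xxy = 0.000000, Gamma_xyy = 3.354241, Gamma_yxx = 0.000000, Gamma_yxy = -0.149065, Gamma_yyy = 0.000000; k1 = (-2.564851, 0.867983, -2.527067, -0.663711)
  k2: at (x, y) = (0.163275, -0.269726), (dx/dtau, dy/dtau) = (-2.691204, 0.834797); Gamma_xxx = 0.000000, Gamma_xxy = 0.000000, Gamma_xyy = 3.418363, Gamma_yxx = 0.000000, Gamma_yxy = -0.146269, Gamma_yyy = 0.000000; k2 = (-2.691204, 0.834797, -2.382212, -0.657218)
  k3: at (x, y) = (0.156957, -0.271385), (dx/dtau, dy/dtau) = (-2.683961, 0.835122); Gamma_xxx = 0.000000, Gamma_xxy = 0.000000, Gamma_xyy = 3.421521, Gamma_yxx = 0.000000, Gamma_yxy = -0.146134, Gamma_yyy = 0.000000; k3 = (-2.683961, 0.835122, -2.386268, -0.655099)
  k4: at (x, y) = (0.023121, -0.229613), (dx/dtau, dy/dtau) = (-2.803478, 0.802473); Gamma_xxx = 0.000000, Gamma_xxy = 0.000000, Gamma_xyy = 3.488439, Gamma_yxx = 0.000000, Gamma_yxy = -0.143331, Gamma_yyy = 0.000000; k4 = (-2.803478, 0.802473, -2.246426, -0.644906)
  Y <- Y + (h/6)(k1 + 2k2 + 2k3 + k4): x = 0.0229, y = -0.2296, dx/dtau = -2.8034, dy/dtau = 0.8024


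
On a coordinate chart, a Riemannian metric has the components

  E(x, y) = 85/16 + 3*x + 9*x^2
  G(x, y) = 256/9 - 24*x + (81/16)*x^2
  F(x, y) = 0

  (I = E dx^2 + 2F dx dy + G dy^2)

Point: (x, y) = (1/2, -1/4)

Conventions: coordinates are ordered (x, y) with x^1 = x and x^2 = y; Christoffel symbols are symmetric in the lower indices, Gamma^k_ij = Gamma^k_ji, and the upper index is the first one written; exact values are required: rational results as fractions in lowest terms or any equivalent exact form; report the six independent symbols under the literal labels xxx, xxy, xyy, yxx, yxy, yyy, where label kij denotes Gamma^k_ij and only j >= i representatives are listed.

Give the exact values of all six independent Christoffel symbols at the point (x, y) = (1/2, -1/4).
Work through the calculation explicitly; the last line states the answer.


E = 145/16, F = 0, G = 10201/576 at the point
E_x = 12, E_y = 0, F_x = 0, F_y = 0, G_x = -303/16, G_y = 0
EG - F^2 = 1479145/9216;  g^inv = (9216/1479145) * [[10201/576, 0], [0, 145/16]]
first-kind symbols [ij,l] = (1/2)(d_i g_jl + d_j g_il - d_l g_ij): [xx,x] = E_x/2 = 6, [xx,y] = F_x - E_y/2 = 0, [xy,x] = E_y/2 = 0, [xy,y] = G_x/2 = -303/32, [yy,x] = F_y - G_x/2 = 303/32, [yy,y] = G_y/2 = 0
Gamma^x_ij = (G*[ij,x] - F*[ij,y])/(EG - F^2), Gamma^y_ij = (E*[ij,y] - F*[ij,x])/(EG - F^2)

Answer: Gamma_xxx = 96/145, Gamma_xxy = 0, Gamma_xyy = 303/290, Gamma_yxx = 0, Gamma_yxy = -54/101, Gamma_yyy = 0


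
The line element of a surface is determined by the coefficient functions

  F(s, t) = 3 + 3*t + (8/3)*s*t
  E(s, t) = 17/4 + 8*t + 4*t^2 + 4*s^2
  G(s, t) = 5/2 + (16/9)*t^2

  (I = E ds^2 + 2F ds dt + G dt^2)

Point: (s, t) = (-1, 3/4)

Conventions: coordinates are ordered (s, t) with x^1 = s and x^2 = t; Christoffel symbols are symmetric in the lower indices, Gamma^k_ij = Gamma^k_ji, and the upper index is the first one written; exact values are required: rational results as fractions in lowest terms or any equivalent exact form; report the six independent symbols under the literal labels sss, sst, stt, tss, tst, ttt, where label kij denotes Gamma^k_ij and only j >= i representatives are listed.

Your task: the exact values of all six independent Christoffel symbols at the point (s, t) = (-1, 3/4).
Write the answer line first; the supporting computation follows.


Answer: Gamma_sss = 36/755, Gamma_sst = 392/755, Gamma_stt = -152/2265, Gamma_tss = -1112/755, Gamma_tst = -364/755, Gamma_ttt = 1004/2265

E = 33/2, F = 13/4, G = 7/2 at the point
E_s = -8, E_t = 14, F_s = 2, F_t = 1/3, G_s = 0, G_t = 8/3
EG - F^2 = 755/16;  g^inv = (16/755) * [[7/2, -13/4], [-13/4, 33/2]]
first-kind symbols [ij,l] = (1/2)(d_i g_jl + d_j g_il - d_l g_ij): [ss,s] = E_s/2 = -4, [ss,t] = F_s - E_t/2 = -5, [st,s] = E_t/2 = 7, [st,t] = G_s/2 = 0, [tt,s] = F_t - G_s/2 = 1/3, [tt,t] = G_t/2 = 4/3
Gamma^s_ij = (G*[ij,s] - F*[ij,t])/(EG - F^2), Gamma^t_ij = (E*[ij,t] - F*[ij,s])/(EG - F^2)


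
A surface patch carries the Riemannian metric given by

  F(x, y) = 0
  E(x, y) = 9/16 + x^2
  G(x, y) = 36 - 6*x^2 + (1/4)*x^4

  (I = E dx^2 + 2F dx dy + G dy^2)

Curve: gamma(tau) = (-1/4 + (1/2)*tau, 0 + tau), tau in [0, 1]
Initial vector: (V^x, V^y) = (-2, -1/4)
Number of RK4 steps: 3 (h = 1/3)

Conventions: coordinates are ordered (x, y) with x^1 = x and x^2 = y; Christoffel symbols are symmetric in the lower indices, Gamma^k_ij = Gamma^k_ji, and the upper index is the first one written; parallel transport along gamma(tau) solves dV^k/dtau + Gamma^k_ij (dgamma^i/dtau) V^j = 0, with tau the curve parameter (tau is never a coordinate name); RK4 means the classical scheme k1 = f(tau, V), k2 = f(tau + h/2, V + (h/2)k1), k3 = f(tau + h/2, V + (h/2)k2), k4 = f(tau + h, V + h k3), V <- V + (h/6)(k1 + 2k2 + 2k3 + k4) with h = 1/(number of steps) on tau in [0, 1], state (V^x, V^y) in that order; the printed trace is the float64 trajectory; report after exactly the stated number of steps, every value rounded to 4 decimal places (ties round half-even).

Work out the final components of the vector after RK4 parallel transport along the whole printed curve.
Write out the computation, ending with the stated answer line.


gamma'(tau) = (1/2, 1); f(tau, V)^k = -Gamma^k_ij(gamma(tau)) gamma'^i(tau) V^j; h = 1/3; intermediate values shown to 6 dp
curve data and Christoffel symbols at the stage parameters:
  tau = 0.000000: gamma = (-0.250000, 0.000000), gamma' = (0.500000, 1.000000); Gamma_xxx = -0.400000, Gamma_xxy = 0.000000, Gamma_xyy = -2.387500, Gamma_yxx = 0.000000, Gamma_yxy = 0.041885, Gamma_yyy = 0.000000
  tau = 0.166667: gamma = (-0.166667, 0.166667), gamma' = (0.500000, 1.000000); Gamma_xxx = -0.282353, Gamma_xxy = 0.000000, Gamma_xyy = -1.690196, Gamma_yxx = 0.000000, Gamma_yxy = 0.027842, Gamma_yyy = 0.000000
  tau = 0.333333: gamma = (-0.083333, 0.333333), gamma' = (0.500000, 1.000000); Gamma_xxx = -0.146341, Gamma_xxy = 0.000000, Gamma_xyy = -0.877541, Gamma_yxx = 0.000000, Gamma_yxy = 0.013897, Gamma_yyy = 0.000000
  tau = 0.500000: gamma = (0.000000, 0.500000), gamma' = (0.500000, 1.000000); Gamma_xxx = 0.000000, Gamma_xxy = 0.000000, Gamma_xyy = 0.000000, Gamma_yxx = 0.000000, Gamma_yxy = 0.000000, Gamma_yyy = 0.000000
  tau = 0.666667: gamma = (0.083333, 0.666667), gamma' = (0.500000, 1.000000); Gamma_xxx = 0.146341, Gamma_xxy = 0.000000, Gamma_xyy = 0.877541, Gamma_yxx = 0.000000, Gamma_yxy = -0.013897, Gamma_yyy = 0.000000
  tau = 0.833333: gamma = (0.166667, 0.833333), gamma' = (0.500000, 1.000000); Gamma_xxx = 0.282353, Gamma_xxy = 0.000000, Gamma_xyy = 1.690196, Gamma_yxx = 0.000000, Gamma_yxy = -0.027842, Gamma_yyy = 0.000000
  tau = 1.000000: gamma = (0.250000, 1.000000), gamma' = (0.500000, 1.000000); Gamma_xxx = 0.400000, Gamma_xxy = 0.000000, Gamma_xyy = 2.387500, Gamma_yxx = 0.000000, Gamma_yxy = -0.041885, Gamma_yyy = 0.000000
step 0: V^x = -2.0000, V^y = -0.2500
step 1: k1 = (-0.996875, 0.089005), k2 = (-0.703285, 0.063584), k3 = (-0.703538, 0.062281), k4 = (-0.364668, 0.032646); V <- V + (h/6)(k1 + 2k2 + 2k3 + k4): V^x = -2.2320, V^y = -0.2293
step 2: k1 = (-0.364496, 0.032610), k2 = (0.000000, 0.000000), k3 = (0.000000, 0.000000), k4 = (0.364496, -0.032610); V <- V + (h/6)(k1 + 2k2 + 2k3 + k4): V^x = -2.2320, V^y = -0.2293
step 3: k1 = (0.364496, -0.032610), k2 = (0.703198, -0.063718), k3 = (0.703992, -0.062219), k4 = (0.996324, -0.088892); V <- V + (h/6)(k1 + 2k2 + 2k3 + k4): V^x = -2.0000, V^y = -0.2500

Answer: V^x = -2.0000, V^y = -0.2500


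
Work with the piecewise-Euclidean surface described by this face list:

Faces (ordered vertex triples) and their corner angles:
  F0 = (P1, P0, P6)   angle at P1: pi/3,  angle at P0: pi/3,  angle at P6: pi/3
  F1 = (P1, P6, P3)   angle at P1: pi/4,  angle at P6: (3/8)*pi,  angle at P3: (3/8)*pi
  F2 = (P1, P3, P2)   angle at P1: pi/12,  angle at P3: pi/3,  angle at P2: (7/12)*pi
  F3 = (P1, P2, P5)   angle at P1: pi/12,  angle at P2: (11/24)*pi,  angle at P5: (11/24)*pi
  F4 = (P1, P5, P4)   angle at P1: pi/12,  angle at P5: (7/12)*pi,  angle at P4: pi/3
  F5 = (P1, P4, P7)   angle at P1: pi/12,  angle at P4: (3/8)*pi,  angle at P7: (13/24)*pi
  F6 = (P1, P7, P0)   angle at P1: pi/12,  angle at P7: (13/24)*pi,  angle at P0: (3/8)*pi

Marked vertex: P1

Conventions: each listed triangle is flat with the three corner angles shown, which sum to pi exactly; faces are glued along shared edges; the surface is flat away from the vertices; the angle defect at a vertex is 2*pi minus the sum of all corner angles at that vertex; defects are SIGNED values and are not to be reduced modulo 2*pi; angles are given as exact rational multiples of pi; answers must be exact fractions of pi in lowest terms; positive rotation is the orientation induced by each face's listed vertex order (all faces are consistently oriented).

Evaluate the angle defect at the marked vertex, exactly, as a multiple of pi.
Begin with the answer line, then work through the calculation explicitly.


Answer: defect(P1) = pi

Sum of corner angles at P1: pi
defect = 2*pi - pi


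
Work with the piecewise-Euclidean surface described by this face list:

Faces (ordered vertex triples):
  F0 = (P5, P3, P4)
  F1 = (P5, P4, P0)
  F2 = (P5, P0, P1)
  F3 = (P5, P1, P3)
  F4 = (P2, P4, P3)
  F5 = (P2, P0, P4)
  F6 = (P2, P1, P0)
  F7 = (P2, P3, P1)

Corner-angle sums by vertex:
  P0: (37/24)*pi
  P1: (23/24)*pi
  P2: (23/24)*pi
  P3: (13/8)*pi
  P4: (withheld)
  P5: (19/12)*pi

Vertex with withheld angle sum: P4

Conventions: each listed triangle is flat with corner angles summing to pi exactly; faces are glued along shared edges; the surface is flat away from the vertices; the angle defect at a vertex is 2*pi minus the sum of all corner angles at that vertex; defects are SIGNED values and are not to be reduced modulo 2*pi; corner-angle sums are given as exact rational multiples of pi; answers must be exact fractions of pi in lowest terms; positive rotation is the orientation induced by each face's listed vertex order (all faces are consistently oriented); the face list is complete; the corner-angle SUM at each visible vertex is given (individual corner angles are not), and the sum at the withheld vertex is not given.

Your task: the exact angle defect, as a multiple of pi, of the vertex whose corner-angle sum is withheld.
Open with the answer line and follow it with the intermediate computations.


Answer: defect(P4) = (2/3)*pi

V = 6, E = 12, F = 8; chi = V - E + F = 2
Gauss-Bonnet: total defect = 2*pi*chi = 4*pi; visible defects sum to (10/3)*pi


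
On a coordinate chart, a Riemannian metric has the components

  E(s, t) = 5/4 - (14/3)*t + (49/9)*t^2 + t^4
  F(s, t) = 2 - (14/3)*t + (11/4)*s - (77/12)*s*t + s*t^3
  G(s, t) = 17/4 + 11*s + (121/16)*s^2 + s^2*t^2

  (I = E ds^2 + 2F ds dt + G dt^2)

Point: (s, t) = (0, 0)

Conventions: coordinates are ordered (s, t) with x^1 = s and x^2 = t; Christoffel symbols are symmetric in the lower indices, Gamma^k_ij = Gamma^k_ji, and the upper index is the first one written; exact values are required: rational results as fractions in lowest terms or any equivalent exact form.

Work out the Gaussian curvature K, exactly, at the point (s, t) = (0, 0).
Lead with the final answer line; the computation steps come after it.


Answer: K = -38177/3969

E = 5/4, F = 2, G = 17/4, EG - F^2 = 21/16 at the point
E_s = 0, E_t = -14/3, F_s = 11/4, F_t = -14/3, G_s = 11, G_t = 0
E_tt = 98/9, F_st = -77/12, G_ss = 121/8
The intrinsic route: Brioschi's K = (det M1 - det M2)/(EG - F^2)^2.
M1 = [[-E_tt/2 + F_st - G_ss/2, E_s/2, F_s - E_t/2], [F_t - G_s/2, E, F], [G_t/2, F, G]] = [[-2797/144, 0, 61/12], [-61/6, 5/4, 2], [0, 2, 17/4]]; det M1 = -296881/2304
M2 = [[0, E_t/2, G_s/2], [E_t/2, E, F], [G_s/2, F, G]] = [[0, -7/3, 11/2], [-7/3, 5/4, 2], [11/2, 2, 17/4]]; det M2 = -16169/144
det M1 - det M2 = -38177/2304; K = -38177/2304 / (21/16)^2 = -38177/3969


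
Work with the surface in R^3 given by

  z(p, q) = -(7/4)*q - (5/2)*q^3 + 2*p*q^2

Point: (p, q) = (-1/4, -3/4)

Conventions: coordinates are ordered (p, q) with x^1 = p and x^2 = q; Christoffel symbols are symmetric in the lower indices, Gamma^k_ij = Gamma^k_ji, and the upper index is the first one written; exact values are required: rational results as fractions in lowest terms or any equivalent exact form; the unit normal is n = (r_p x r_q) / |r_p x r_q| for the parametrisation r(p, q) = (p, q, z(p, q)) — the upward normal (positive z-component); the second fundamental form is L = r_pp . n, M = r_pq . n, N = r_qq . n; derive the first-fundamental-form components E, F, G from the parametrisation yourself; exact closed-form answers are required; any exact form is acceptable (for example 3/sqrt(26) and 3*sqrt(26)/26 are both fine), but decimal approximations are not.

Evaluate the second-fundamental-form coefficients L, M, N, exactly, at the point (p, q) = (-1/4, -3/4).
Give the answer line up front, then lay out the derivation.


Answer: L = 0, M = -96*sqrt(30209)/30209, N = 328*sqrt(30209)/30209

z_p = 9/8, z_q = -167/32, z_pp = 0, z_pq = -3, z_qq = 41/4
E = 145/64, F = -1503/256, G = 28913/1024; answer radicand W^2 = 30209/1024
unnormalised second-form numerators: l = 0, m = -3, n = 41/4; L = l/sqrt(30209/1024), and similarly M = m/sqrt(W^2), N = n/sqrt(W^2)


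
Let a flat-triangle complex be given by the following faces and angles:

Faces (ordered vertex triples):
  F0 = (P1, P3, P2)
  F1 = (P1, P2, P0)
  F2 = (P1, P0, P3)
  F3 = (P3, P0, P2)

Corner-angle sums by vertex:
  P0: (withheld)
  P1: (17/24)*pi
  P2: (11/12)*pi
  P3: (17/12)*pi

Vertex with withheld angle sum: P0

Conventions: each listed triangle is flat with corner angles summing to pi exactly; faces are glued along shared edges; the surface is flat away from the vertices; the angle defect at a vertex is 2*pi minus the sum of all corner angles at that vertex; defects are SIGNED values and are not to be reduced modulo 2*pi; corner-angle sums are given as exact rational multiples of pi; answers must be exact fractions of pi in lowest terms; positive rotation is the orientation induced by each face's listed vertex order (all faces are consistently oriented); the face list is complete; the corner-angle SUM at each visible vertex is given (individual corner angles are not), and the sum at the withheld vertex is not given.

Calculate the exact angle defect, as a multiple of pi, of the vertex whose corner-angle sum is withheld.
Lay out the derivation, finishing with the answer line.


V = 4, E = 6, F = 4; chi = V - E + F = 2
Gauss-Bonnet: total defect = 2*pi*chi = 4*pi; visible defects sum to (71/24)*pi

Answer: defect(P0) = (25/24)*pi


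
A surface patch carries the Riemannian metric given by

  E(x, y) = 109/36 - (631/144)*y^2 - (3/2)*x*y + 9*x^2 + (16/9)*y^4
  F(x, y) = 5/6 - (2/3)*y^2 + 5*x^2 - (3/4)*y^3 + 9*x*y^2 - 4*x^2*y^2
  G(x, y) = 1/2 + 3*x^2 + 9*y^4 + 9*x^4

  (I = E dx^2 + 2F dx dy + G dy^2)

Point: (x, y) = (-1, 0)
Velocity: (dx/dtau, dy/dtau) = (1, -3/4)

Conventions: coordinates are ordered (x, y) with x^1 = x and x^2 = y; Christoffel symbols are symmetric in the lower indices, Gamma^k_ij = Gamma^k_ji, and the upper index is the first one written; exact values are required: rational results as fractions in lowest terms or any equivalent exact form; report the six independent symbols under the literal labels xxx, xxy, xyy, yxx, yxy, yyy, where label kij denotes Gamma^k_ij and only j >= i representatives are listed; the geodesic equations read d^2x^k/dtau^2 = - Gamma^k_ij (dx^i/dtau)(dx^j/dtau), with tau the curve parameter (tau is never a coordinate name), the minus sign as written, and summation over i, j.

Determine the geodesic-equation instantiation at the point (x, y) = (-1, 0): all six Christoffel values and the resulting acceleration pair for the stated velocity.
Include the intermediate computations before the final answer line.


E = 433/36, F = 35/6, G = 25/2 at the point
E_x = -18, E_y = 3/2, F_x = -10, F_y = 0, G_x = -42, G_y = 0
EG - F^2 = 8375/72;  g^inv = (72/8375) * [[25/2, -35/6], [-35/6, 433/36]]
first-kind symbols [ij,l] = (1/2)(d_i g_jl + d_j g_il - d_l g_ij): [xx,x] = E_x/2 = -9, [xx,y] = F_x - E_y/2 = -43/4, [xy,x] = E_y/2 = 3/4, [xy,y] = G_x/2 = -21, [yy,x] = F_y - G_x/2 = 21, [yy,y] = G_y/2 = 0
Gamma^x_ij = (G*[ij,x] - F*[ij,y])/(EG - F^2), Gamma^y_ij = (E*[ij,y] - F*[ij,x])/(EG - F^2)
Gamma_xxx = -717/1675, Gamma_xxy = 1899/1675, Gamma_xyy = 756/335, Gamma_yxx = -11059/16750, Gamma_yxy = -18501/8375, Gamma_yyy = -1764/1675
d^2x/dtau^2 = -(Gamma_xxx*(1)^2 + 2*Gamma_xxy*(1)*(-3/4) + Gamma_xyy*(-3/4)^2) = 5757/6700
d^2y/dtau^2 = -(Gamma_yxx*(1)^2 + 2*Gamma_yxy*(1)*(-3/4) + Gamma_yyy*(-3/4)^2) = -69043/33500

Answer: Gamma_xxx = -717/1675, Gamma_xxy = 1899/1675, Gamma_xyy = 756/335, Gamma_yxx = -11059/16750, Gamma_yxy = -18501/8375, Gamma_yyy = -1764/1675; accelerations (d^2x/dtau^2, d^2y/dtau^2) = (5757/6700, -69043/33500)


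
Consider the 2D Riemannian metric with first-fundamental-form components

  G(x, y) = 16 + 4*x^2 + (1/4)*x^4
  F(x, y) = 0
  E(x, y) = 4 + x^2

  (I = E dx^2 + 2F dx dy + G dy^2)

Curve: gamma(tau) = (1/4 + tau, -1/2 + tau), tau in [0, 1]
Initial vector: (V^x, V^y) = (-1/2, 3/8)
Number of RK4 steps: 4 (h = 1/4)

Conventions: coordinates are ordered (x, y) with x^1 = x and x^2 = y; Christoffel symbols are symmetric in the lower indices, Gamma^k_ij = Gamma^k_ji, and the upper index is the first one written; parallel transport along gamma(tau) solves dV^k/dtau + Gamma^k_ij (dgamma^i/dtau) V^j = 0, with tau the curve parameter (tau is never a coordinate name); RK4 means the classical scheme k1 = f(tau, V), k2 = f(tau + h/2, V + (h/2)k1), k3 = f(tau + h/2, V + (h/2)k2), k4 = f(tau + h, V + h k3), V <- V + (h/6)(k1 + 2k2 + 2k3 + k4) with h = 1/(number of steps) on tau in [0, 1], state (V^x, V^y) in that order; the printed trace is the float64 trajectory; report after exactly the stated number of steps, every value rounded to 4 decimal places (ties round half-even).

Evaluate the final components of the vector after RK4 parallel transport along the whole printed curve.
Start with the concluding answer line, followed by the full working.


Answer: V^x = -0.1869, V^y = 0.3686

gamma'(tau) = (1, 1); f(tau, V)^k = -Gamma^k_ij(gamma(tau)) gamma'^i(tau) V^j; h = 1/4; intermediate values shown to 6 dp
curve data and Christoffel symbols at the stage parameters:
  tau = 0.000000: gamma = (0.250000, -0.500000), gamma' = (1.000000, 1.000000); Gamma_xxx = 0.061538, Gamma_xxy = 0.000000, Gamma_xyy = -0.248077, Gamma_yxx = 0.000000, Gamma_yxy = 0.062016, Gamma_yyy = 0.000000
  tau = 0.125000: gamma = (0.375000, -0.375000), gamma' = (1.000000, 1.000000); Gamma_xxx = 0.090566, Gamma_xxy = 0.000000, Gamma_xyy = -0.368632, Gamma_yxx = 0.000000, Gamma_yxy = 0.092131, Gamma_yyy = 0.000000
  tau = 0.250000: gamma = (0.500000, -0.250000), gamma' = (1.000000, 1.000000); Gamma_xxx = 0.117647, Gamma_xxy = 0.000000, Gamma_xyy = -0.485294, Gamma_yxx = 0.000000, Gamma_yxy = 0.121212, Gamma_yyy = 0.000000
  tau = 0.375000: gamma = (0.625000, -0.125000), gamma' = (1.000000, 1.000000); Gamma_xxx = 0.142349, Gamma_xxy = 0.000000, Gamma_xyy = -0.597198, Gamma_yxx = 0.000000, Gamma_yxy = 0.148976, Gamma_yyy = 0.000000
  tau = 0.500000: gamma = (0.750000, 0.000000), gamma' = (1.000000, 1.000000); Gamma_xxx = 0.164384, Gamma_xxy = 0.000000, Gamma_xyy = -0.703767, Gamma_yxx = 0.000000, Gamma_yxy = 0.175182, Gamma_yyy = 0.000000
  tau = 0.625000: gamma = (0.875000, 0.125000), gamma' = (1.000000, 1.000000); Gamma_xxx = 0.183607, Gamma_xxy = 0.000000, Gamma_xyy = -0.804713, Gamma_yxx = 0.000000, Gamma_yxy = 0.199643, Gamma_yyy = 0.000000
  tau = 0.750000: gamma = (1.000000, 0.250000), gamma' = (1.000000, 1.000000); Gamma_xxx = 0.200000, Gamma_xxy = 0.000000, Gamma_xyy = -0.900000, Gamma_yxx = 0.000000, Gamma_yxy = 0.222222, Gamma_yyy = 0.000000
  tau = 0.875000: gamma = (1.125000, 0.375000), gamma' = (1.000000, 1.000000); Gamma_xxx = 0.213650, Gamma_xxy = 0.000000, Gamma_xyy = -0.989800, Gamma_yxx = 0.000000, Gamma_yxy = 0.242833, Gamma_yyy = 0.000000
  tau = 1.000000: gamma = (1.250000, 0.500000), gamma' = (1.000000, 1.000000); Gamma_xxx = 0.224719, Gamma_xxy = 0.000000, Gamma_xyy = -1.074438, Gamma_yxx = 0.000000, Gamma_yxy = 0.261438, Gamma_yyy = 0.000000
step 0: V^x = -0.5000, V^y = 0.3750
step 1: k1 = (0.123798, 0.007752), k2 = (0.182476, 0.010001), k3 = (0.181915, 0.009300), k4 = (0.236587, 0.009357); V <- V + (h/6)(k1 + 2k2 + 2k3 + k4): V^x = -0.4546, V^y = 0.3773
step 2: k1 = (0.236596, 0.009369), k2 = (0.286539, 0.006935), k3 = (0.285469, 0.006050), k4 = (0.329611, 0.000774); V <- V + (h/6)(k1 + 2k2 + 2k3 + k4): V^x = -0.3834, V^y = 0.3788
step 3: k1 = (0.329623, 0.000794), k2 = (0.367748, -0.007341), k3 = (0.366055, -0.008089), k4 = (0.397492, -0.018880); V <- V + (h/6)(k1 + 2k2 + 2k3 + k4): V^x = -0.2919, V^y = 0.3768
step 4: k1 = (0.397490, -0.018861), k2 = (0.422361, -0.032103), k3 = (0.420059, -0.032456), k4 = (0.438115, -0.047523); V <- V + (h/6)(k1 + 2k2 + 2k3 + k4): V^x = -0.1869, V^y = 0.3686


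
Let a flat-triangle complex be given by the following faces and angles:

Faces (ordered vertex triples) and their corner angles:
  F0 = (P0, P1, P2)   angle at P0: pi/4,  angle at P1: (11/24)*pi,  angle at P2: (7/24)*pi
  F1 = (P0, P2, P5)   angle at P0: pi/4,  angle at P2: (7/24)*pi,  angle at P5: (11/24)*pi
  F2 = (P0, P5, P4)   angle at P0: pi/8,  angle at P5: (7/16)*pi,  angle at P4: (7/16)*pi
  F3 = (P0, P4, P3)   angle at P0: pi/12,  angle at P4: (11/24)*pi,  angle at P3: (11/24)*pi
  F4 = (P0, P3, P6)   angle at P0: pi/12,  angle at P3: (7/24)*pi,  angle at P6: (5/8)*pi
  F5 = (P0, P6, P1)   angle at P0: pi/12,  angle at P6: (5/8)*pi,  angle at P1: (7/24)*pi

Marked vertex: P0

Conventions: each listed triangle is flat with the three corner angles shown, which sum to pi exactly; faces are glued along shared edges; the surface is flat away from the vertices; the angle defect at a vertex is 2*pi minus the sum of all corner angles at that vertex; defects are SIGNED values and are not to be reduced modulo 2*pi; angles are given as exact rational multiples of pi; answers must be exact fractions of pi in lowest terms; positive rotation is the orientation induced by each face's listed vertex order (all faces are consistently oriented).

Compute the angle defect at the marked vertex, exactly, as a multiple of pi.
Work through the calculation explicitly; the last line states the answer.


Sum of corner angles at P0: (7/8)*pi
defect = 2*pi - (7/8)*pi

Answer: defect(P0) = (9/8)*pi


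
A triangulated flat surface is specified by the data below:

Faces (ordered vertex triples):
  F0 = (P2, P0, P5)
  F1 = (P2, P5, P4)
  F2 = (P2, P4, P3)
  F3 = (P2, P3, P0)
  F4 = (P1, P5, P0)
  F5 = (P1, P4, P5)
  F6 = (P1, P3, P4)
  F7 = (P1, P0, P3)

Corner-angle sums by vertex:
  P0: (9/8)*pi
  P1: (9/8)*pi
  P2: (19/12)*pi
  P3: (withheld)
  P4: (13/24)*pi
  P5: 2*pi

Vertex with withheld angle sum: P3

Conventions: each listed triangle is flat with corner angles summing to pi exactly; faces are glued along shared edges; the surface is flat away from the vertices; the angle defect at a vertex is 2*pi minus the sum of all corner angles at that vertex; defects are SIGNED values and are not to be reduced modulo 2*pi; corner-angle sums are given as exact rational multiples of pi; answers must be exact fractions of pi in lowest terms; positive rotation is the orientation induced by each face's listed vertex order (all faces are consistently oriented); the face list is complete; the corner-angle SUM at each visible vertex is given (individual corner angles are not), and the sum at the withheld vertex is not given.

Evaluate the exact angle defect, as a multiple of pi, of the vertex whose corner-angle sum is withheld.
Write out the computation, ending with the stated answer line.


V = 6, E = 12, F = 8; chi = V - E + F = 2
Gauss-Bonnet: total defect = 2*pi*chi = 4*pi; visible defects sum to (29/8)*pi

Answer: defect(P3) = (3/8)*pi


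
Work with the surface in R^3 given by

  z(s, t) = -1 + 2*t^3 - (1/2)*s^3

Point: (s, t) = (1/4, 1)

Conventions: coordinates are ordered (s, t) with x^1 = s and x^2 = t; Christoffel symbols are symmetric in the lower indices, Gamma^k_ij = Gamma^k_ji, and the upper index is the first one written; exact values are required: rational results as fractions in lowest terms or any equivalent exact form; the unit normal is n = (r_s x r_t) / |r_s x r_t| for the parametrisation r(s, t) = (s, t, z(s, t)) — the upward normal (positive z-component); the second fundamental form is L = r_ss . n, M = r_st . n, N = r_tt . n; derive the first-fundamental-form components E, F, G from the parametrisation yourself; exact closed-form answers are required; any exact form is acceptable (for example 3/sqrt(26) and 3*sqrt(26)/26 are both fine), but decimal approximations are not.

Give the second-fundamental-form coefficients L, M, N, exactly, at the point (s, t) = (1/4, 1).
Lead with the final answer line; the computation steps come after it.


Answer: L = -24*sqrt(37897)/37897, M = 0, N = 384*sqrt(37897)/37897

z_s = -3/32, z_t = 6, z_ss = -3/4, z_st = 0, z_tt = 12
E = 1033/1024, F = -9/16, G = 37; answer radicand W^2 = 37897/1024
unnormalised second-form numerators: l = -3/4, m = 0, n = 12; L = l/sqrt(37897/1024), and similarly M = m/sqrt(W^2), N = n/sqrt(W^2)
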